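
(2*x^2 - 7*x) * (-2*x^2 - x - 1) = -4*x^4 + 12*x^3 + 5*x^2 + 7*x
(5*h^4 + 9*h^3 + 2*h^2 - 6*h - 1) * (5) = 25*h^4 + 45*h^3 + 10*h^2 - 30*h - 5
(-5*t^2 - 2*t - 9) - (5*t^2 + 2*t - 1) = -10*t^2 - 4*t - 8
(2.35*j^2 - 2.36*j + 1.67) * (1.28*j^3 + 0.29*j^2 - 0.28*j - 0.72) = 3.008*j^5 - 2.3393*j^4 + 0.7952*j^3 - 0.5469*j^2 + 1.2316*j - 1.2024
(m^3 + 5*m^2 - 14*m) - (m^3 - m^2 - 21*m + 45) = 6*m^2 + 7*m - 45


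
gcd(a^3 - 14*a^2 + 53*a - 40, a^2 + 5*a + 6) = 1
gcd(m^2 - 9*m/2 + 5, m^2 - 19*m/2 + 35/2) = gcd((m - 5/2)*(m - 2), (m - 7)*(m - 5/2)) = m - 5/2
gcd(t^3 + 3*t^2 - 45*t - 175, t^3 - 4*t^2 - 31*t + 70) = t^2 - 2*t - 35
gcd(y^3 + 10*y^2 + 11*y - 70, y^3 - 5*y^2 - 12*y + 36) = y - 2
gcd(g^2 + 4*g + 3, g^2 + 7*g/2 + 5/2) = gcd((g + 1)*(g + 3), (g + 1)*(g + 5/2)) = g + 1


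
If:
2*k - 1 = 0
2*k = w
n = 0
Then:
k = 1/2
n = 0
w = 1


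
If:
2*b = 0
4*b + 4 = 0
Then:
No Solution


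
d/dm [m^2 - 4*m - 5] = 2*m - 4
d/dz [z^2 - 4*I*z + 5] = 2*z - 4*I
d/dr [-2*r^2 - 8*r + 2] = -4*r - 8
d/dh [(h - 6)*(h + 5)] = 2*h - 1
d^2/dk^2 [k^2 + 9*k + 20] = 2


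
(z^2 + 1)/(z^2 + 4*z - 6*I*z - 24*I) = (z^2 + 1)/(z^2 + z*(4 - 6*I) - 24*I)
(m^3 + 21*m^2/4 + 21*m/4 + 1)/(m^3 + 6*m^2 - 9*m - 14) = (m^2 + 17*m/4 + 1)/(m^2 + 5*m - 14)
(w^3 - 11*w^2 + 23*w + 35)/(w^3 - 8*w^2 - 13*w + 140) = (w + 1)/(w + 4)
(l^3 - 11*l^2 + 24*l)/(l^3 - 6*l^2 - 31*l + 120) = l/(l + 5)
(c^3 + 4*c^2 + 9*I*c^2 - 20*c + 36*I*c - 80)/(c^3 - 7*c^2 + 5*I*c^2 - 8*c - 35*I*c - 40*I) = (c^2 + 4*c*(1 + I) + 16*I)/(c^2 - 7*c - 8)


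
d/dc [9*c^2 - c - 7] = 18*c - 1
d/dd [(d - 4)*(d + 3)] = 2*d - 1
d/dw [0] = 0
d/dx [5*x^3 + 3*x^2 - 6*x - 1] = 15*x^2 + 6*x - 6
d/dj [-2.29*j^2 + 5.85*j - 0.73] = 5.85 - 4.58*j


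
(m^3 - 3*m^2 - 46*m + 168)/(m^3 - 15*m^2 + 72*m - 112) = (m^2 + m - 42)/(m^2 - 11*m + 28)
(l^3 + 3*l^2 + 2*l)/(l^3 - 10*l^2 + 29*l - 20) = l*(l^2 + 3*l + 2)/(l^3 - 10*l^2 + 29*l - 20)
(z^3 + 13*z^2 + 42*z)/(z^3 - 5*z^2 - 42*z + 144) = z*(z + 7)/(z^2 - 11*z + 24)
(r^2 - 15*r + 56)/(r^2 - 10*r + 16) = (r - 7)/(r - 2)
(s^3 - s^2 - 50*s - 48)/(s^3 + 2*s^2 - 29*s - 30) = (s - 8)/(s - 5)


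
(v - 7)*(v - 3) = v^2 - 10*v + 21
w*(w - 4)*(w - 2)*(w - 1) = w^4 - 7*w^3 + 14*w^2 - 8*w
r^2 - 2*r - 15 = (r - 5)*(r + 3)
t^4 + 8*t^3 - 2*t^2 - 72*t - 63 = (t - 3)*(t + 1)*(t + 3)*(t + 7)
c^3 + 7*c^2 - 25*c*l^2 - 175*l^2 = (c + 7)*(c - 5*l)*(c + 5*l)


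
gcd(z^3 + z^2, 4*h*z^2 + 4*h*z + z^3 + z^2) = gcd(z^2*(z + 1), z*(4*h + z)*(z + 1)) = z^2 + z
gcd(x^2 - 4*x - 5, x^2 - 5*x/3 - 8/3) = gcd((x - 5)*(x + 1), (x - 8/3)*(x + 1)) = x + 1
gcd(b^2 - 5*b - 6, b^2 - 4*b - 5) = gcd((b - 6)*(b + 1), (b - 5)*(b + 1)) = b + 1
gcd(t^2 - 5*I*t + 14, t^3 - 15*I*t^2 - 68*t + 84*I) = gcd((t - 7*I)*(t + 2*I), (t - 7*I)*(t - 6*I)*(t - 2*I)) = t - 7*I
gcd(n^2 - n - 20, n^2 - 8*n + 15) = n - 5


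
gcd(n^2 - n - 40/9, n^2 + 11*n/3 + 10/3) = n + 5/3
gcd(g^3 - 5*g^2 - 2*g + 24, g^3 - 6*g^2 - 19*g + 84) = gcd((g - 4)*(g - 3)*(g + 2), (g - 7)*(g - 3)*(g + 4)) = g - 3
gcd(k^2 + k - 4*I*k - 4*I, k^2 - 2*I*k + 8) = k - 4*I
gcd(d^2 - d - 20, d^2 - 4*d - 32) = d + 4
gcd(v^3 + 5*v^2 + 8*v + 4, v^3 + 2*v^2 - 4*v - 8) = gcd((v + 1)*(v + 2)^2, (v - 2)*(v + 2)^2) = v^2 + 4*v + 4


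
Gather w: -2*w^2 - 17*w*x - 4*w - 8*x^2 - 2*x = -2*w^2 + w*(-17*x - 4) - 8*x^2 - 2*x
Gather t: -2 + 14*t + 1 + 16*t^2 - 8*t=16*t^2 + 6*t - 1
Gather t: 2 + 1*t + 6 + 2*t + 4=3*t + 12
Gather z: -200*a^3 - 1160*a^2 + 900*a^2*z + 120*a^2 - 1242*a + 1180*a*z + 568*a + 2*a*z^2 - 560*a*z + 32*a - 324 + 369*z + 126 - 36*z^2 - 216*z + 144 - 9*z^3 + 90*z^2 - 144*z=-200*a^3 - 1040*a^2 - 642*a - 9*z^3 + z^2*(2*a + 54) + z*(900*a^2 + 620*a + 9) - 54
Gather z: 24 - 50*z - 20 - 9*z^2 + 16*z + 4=-9*z^2 - 34*z + 8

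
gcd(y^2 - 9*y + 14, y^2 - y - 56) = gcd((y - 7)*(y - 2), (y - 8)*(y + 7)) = 1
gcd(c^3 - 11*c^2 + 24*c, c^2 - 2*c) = c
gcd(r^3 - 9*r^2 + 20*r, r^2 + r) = r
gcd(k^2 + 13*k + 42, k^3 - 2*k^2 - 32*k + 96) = k + 6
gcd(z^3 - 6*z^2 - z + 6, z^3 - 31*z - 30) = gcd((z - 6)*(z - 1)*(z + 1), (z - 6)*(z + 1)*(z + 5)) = z^2 - 5*z - 6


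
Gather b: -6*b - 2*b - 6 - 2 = -8*b - 8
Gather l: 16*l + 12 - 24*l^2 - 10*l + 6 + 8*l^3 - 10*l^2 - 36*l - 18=8*l^3 - 34*l^2 - 30*l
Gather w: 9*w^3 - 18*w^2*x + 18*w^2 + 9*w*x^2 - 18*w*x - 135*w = 9*w^3 + w^2*(18 - 18*x) + w*(9*x^2 - 18*x - 135)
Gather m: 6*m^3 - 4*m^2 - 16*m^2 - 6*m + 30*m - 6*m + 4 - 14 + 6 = 6*m^3 - 20*m^2 + 18*m - 4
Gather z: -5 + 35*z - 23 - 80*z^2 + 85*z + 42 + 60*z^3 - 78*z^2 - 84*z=60*z^3 - 158*z^2 + 36*z + 14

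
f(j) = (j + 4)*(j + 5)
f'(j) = 2*j + 9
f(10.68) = 230.18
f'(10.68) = 30.36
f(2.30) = 45.99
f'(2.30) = 13.60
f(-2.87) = 2.41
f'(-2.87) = 3.26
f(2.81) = 53.19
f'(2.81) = 14.62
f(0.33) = 23.08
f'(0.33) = 9.66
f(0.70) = 26.79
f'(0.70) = 10.40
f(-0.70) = 14.19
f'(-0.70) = 7.60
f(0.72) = 27.00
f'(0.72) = 10.44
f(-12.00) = 56.00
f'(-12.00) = -15.00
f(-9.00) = 20.00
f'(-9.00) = -9.00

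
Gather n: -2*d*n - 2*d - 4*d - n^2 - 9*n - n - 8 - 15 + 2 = -6*d - n^2 + n*(-2*d - 10) - 21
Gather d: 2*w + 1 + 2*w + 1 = 4*w + 2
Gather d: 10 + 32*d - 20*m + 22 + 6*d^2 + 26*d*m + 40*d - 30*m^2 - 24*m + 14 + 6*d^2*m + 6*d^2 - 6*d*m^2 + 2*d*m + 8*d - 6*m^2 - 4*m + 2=d^2*(6*m + 12) + d*(-6*m^2 + 28*m + 80) - 36*m^2 - 48*m + 48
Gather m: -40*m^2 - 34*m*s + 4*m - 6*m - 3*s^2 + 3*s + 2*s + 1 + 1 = -40*m^2 + m*(-34*s - 2) - 3*s^2 + 5*s + 2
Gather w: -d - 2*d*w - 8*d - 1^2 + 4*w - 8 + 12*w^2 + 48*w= -9*d + 12*w^2 + w*(52 - 2*d) - 9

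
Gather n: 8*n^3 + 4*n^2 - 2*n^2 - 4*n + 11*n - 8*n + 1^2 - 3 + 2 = 8*n^3 + 2*n^2 - n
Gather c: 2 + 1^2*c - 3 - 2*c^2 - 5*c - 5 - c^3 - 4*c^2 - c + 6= -c^3 - 6*c^2 - 5*c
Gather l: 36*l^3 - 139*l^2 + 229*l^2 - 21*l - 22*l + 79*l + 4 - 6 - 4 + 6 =36*l^3 + 90*l^2 + 36*l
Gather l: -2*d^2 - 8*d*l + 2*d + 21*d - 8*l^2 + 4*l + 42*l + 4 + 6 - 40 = -2*d^2 + 23*d - 8*l^2 + l*(46 - 8*d) - 30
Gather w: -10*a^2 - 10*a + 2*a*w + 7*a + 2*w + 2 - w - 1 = -10*a^2 - 3*a + w*(2*a + 1) + 1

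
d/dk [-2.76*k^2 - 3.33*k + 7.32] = -5.52*k - 3.33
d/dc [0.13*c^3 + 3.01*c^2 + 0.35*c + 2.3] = 0.39*c^2 + 6.02*c + 0.35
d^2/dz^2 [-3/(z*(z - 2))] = 6*(-3*z^2 + 6*z - 4)/(z^3*(z^3 - 6*z^2 + 12*z - 8))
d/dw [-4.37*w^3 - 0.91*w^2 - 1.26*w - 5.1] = -13.11*w^2 - 1.82*w - 1.26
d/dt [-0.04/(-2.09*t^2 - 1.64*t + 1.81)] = (-0.1672*t - 0.0656)/(2.09*t^2 + 1.64*t - 1.81)^2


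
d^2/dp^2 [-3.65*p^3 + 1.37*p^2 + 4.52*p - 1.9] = 2.74 - 21.9*p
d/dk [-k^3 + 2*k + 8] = 2 - 3*k^2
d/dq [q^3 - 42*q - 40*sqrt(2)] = 3*q^2 - 42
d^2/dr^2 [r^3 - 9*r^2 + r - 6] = 6*r - 18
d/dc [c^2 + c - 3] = 2*c + 1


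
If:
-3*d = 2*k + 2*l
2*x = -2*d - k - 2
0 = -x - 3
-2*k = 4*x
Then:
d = -1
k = 6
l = -9/2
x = -3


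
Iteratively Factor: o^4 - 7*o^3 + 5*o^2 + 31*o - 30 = (o - 1)*(o^3 - 6*o^2 - o + 30) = (o - 1)*(o + 2)*(o^2 - 8*o + 15) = (o - 3)*(o - 1)*(o + 2)*(o - 5)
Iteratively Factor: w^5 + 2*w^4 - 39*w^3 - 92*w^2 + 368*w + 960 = (w - 5)*(w^4 + 7*w^3 - 4*w^2 - 112*w - 192) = (w - 5)*(w + 4)*(w^3 + 3*w^2 - 16*w - 48) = (w - 5)*(w - 4)*(w + 4)*(w^2 + 7*w + 12) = (w - 5)*(w - 4)*(w + 4)^2*(w + 3)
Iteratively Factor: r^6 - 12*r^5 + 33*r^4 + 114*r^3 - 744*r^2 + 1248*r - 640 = (r + 4)*(r^5 - 16*r^4 + 97*r^3 - 274*r^2 + 352*r - 160) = (r - 4)*(r + 4)*(r^4 - 12*r^3 + 49*r^2 - 78*r + 40) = (r - 4)^2*(r + 4)*(r^3 - 8*r^2 + 17*r - 10) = (r - 5)*(r - 4)^2*(r + 4)*(r^2 - 3*r + 2) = (r - 5)*(r - 4)^2*(r - 2)*(r + 4)*(r - 1)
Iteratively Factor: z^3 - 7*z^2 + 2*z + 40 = (z - 5)*(z^2 - 2*z - 8) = (z - 5)*(z - 4)*(z + 2)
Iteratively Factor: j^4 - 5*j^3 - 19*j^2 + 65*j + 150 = (j - 5)*(j^3 - 19*j - 30) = (j - 5)*(j + 2)*(j^2 - 2*j - 15) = (j - 5)^2*(j + 2)*(j + 3)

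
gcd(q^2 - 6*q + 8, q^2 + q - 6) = q - 2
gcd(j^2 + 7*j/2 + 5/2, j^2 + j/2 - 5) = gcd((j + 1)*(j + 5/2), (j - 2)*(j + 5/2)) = j + 5/2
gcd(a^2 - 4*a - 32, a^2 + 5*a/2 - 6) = a + 4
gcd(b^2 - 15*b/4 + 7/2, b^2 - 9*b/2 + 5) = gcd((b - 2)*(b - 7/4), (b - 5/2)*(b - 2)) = b - 2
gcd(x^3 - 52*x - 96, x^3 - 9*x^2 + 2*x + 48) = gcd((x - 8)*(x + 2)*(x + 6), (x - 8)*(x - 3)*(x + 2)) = x^2 - 6*x - 16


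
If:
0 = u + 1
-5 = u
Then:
No Solution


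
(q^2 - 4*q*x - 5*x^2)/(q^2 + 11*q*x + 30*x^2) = (q^2 - 4*q*x - 5*x^2)/(q^2 + 11*q*x + 30*x^2)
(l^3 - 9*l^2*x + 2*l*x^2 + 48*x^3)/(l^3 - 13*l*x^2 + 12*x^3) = (-l^2 + 6*l*x + 16*x^2)/(-l^2 - 3*l*x + 4*x^2)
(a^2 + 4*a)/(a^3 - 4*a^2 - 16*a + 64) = a/(a^2 - 8*a + 16)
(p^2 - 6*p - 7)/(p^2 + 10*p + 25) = (p^2 - 6*p - 7)/(p^2 + 10*p + 25)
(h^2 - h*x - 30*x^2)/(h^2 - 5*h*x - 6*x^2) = (h + 5*x)/(h + x)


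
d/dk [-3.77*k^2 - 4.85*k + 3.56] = -7.54*k - 4.85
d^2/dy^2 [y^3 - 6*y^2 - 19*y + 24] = 6*y - 12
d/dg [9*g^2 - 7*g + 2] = 18*g - 7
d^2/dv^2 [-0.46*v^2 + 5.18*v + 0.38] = -0.920000000000000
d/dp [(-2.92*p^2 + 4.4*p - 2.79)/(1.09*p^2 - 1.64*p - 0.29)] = (-0.00720000000000098*p^2 + 7.7758*p - 5.8516)/(1.1881*p^4 - 3.5752*p^3 + 2.0574*p^2 + 0.9512*p + 0.0841)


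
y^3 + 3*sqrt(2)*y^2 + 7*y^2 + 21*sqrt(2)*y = y*(y + 7)*(y + 3*sqrt(2))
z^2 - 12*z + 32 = (z - 8)*(z - 4)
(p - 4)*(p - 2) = p^2 - 6*p + 8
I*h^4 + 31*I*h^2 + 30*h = h*(h - 5*I)*(h + 6*I)*(I*h + 1)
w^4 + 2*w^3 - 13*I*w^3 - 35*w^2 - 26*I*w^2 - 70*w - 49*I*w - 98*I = (w + 2)*(w - 7*I)^2*(w + I)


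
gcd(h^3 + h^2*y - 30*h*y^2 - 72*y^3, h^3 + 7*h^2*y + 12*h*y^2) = h^2 + 7*h*y + 12*y^2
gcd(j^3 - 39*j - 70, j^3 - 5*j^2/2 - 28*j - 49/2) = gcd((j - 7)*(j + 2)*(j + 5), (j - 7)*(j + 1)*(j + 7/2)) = j - 7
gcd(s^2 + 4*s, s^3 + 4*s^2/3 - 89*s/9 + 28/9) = s + 4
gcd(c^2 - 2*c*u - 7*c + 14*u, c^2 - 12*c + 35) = c - 7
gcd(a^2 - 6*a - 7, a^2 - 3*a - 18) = 1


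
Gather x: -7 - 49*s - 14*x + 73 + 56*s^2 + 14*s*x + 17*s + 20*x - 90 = 56*s^2 - 32*s + x*(14*s + 6) - 24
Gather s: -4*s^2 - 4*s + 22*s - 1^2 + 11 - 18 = -4*s^2 + 18*s - 8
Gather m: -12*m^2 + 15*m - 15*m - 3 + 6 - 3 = -12*m^2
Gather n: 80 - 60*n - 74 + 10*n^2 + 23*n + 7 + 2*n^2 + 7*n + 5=12*n^2 - 30*n + 18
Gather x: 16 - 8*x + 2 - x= 18 - 9*x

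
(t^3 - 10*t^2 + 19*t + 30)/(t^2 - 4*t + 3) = (t^3 - 10*t^2 + 19*t + 30)/(t^2 - 4*t + 3)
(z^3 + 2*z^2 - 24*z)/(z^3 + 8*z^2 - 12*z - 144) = z/(z + 6)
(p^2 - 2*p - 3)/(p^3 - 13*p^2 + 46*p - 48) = (p + 1)/(p^2 - 10*p + 16)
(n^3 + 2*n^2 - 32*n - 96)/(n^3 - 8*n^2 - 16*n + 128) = (n^2 - 2*n - 24)/(n^2 - 12*n + 32)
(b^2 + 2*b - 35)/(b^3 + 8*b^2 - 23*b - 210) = 1/(b + 6)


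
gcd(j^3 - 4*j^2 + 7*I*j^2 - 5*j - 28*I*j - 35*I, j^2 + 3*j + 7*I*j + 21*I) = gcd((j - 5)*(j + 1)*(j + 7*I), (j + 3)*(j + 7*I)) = j + 7*I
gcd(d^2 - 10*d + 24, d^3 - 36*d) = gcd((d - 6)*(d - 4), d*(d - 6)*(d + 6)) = d - 6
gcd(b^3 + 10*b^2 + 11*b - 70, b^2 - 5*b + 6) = b - 2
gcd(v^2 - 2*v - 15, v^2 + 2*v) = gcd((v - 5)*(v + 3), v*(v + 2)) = 1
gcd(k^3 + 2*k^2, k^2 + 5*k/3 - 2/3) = k + 2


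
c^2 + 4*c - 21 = (c - 3)*(c + 7)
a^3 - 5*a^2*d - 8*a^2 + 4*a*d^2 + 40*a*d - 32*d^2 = (a - 8)*(a - 4*d)*(a - d)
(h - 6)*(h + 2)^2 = h^3 - 2*h^2 - 20*h - 24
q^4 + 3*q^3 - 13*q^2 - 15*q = q*(q - 3)*(q + 1)*(q + 5)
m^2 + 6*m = m*(m + 6)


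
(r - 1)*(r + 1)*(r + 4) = r^3 + 4*r^2 - r - 4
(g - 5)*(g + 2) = g^2 - 3*g - 10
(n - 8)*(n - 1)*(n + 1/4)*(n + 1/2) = n^4 - 33*n^3/4 + 11*n^2/8 + 39*n/8 + 1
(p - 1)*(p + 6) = p^2 + 5*p - 6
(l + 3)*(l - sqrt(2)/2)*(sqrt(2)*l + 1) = sqrt(2)*l^3 + 3*sqrt(2)*l^2 - sqrt(2)*l/2 - 3*sqrt(2)/2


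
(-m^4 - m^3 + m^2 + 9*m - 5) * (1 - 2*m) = 2*m^5 + m^4 - 3*m^3 - 17*m^2 + 19*m - 5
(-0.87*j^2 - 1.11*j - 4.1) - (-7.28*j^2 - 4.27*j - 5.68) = 6.41*j^2 + 3.16*j + 1.58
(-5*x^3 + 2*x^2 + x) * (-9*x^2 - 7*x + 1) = 45*x^5 + 17*x^4 - 28*x^3 - 5*x^2 + x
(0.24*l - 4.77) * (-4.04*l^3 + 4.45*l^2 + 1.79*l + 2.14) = -0.9696*l^4 + 20.3388*l^3 - 20.7969*l^2 - 8.0247*l - 10.2078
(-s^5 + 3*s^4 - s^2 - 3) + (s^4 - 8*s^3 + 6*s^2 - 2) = -s^5 + 4*s^4 - 8*s^3 + 5*s^2 - 5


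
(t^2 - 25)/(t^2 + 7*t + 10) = (t - 5)/(t + 2)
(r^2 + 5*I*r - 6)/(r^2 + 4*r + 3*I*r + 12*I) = (r + 2*I)/(r + 4)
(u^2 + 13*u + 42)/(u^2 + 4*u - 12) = (u + 7)/(u - 2)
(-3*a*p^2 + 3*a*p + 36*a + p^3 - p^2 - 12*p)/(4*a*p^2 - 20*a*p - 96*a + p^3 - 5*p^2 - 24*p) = (-3*a*p + 12*a + p^2 - 4*p)/(4*a*p - 32*a + p^2 - 8*p)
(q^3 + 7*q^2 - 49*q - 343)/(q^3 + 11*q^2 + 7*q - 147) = (q - 7)/(q - 3)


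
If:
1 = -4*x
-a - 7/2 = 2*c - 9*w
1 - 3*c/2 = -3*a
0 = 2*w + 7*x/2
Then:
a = -43/240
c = 37/120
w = 7/16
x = -1/4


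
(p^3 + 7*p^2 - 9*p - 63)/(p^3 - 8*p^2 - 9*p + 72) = (p + 7)/(p - 8)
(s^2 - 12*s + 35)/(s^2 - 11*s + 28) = (s - 5)/(s - 4)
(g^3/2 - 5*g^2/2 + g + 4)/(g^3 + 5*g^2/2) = (g^3 - 5*g^2 + 2*g + 8)/(g^2*(2*g + 5))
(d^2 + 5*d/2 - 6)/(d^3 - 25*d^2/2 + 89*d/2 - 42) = (d + 4)/(d^2 - 11*d + 28)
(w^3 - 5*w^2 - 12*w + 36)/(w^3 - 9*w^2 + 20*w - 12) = (w + 3)/(w - 1)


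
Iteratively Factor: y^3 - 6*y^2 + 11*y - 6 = (y - 1)*(y^2 - 5*y + 6) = (y - 3)*(y - 1)*(y - 2)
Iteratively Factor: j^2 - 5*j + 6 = (j - 2)*(j - 3)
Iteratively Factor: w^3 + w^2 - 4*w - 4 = (w - 2)*(w^2 + 3*w + 2) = (w - 2)*(w + 2)*(w + 1)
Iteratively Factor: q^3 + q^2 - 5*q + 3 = (q - 1)*(q^2 + 2*q - 3) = (q - 1)^2*(q + 3)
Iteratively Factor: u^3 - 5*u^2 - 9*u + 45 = (u - 3)*(u^2 - 2*u - 15) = (u - 5)*(u - 3)*(u + 3)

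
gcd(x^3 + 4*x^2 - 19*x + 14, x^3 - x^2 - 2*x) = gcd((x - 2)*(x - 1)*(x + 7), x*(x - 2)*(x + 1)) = x - 2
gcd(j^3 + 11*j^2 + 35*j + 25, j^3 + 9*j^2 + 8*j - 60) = j + 5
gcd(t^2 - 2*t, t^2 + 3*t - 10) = t - 2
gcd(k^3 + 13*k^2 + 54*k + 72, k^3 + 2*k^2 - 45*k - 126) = k^2 + 9*k + 18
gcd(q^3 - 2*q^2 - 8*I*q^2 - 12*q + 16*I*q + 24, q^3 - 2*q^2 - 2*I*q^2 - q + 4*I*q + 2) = q - 2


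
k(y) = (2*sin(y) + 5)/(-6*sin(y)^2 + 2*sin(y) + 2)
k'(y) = (12*sin(y)*cos(y) - 2*cos(y))*(2*sin(y) + 5)/(-6*sin(y)^2 + 2*sin(y) + 2)^2 + 2*cos(y)/(-6*sin(y)^2 + 2*sin(y) + 2) = (30*sin(y) - 3*cos(2*y))*cos(y)/(2*(-3*sin(y)^2 + sin(y) + 1)^2)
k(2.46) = 7.13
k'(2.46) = -36.80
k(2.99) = 2.45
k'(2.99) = -0.70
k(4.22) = -0.73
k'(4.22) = 1.20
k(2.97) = 2.47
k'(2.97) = -0.96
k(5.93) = 7.30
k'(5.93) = -68.15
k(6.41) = 2.44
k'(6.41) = 0.38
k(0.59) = 4.87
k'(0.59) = 16.39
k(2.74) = 3.10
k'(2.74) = -5.10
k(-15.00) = -2.01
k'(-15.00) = 8.98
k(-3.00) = 2.95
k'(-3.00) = 5.51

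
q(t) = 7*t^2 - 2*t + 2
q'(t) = 14*t - 2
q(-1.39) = 18.30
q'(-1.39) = -21.46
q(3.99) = 105.46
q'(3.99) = 53.86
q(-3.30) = 84.83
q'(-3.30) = -48.20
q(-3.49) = 94.24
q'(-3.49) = -50.86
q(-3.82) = 111.79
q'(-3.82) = -55.48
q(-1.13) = 13.20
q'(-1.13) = -17.82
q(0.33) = 2.10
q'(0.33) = 2.62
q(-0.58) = 5.51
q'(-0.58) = -10.12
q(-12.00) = 1034.00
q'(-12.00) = -170.00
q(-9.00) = 587.00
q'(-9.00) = -128.00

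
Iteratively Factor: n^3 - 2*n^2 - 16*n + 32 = (n + 4)*(n^2 - 6*n + 8) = (n - 2)*(n + 4)*(n - 4)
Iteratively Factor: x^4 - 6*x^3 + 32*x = (x + 2)*(x^3 - 8*x^2 + 16*x) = x*(x + 2)*(x^2 - 8*x + 16) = x*(x - 4)*(x + 2)*(x - 4)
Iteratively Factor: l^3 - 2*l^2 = (l)*(l^2 - 2*l) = l^2*(l - 2)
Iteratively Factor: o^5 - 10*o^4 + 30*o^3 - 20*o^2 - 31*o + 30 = (o - 2)*(o^4 - 8*o^3 + 14*o^2 + 8*o - 15) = (o - 5)*(o - 2)*(o^3 - 3*o^2 - o + 3) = (o - 5)*(o - 3)*(o - 2)*(o^2 - 1) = (o - 5)*(o - 3)*(o - 2)*(o - 1)*(o + 1)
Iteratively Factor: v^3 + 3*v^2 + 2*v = (v + 1)*(v^2 + 2*v) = (v + 1)*(v + 2)*(v)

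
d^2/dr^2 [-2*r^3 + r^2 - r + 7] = 2 - 12*r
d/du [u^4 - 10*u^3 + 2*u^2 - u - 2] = 4*u^3 - 30*u^2 + 4*u - 1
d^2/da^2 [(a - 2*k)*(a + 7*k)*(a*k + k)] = 2*k*(3*a + 5*k + 1)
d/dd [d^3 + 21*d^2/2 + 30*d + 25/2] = 3*d^2 + 21*d + 30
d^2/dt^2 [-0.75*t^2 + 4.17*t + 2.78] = -1.50000000000000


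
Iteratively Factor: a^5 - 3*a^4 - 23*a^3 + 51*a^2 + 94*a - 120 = (a - 1)*(a^4 - 2*a^3 - 25*a^2 + 26*a + 120) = (a - 1)*(a + 2)*(a^3 - 4*a^2 - 17*a + 60) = (a - 5)*(a - 1)*(a + 2)*(a^2 + a - 12) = (a - 5)*(a - 1)*(a + 2)*(a + 4)*(a - 3)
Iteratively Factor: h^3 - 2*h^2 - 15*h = (h + 3)*(h^2 - 5*h) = (h - 5)*(h + 3)*(h)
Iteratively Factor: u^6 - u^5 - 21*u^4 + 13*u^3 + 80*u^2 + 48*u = (u + 1)*(u^5 - 2*u^4 - 19*u^3 + 32*u^2 + 48*u) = (u + 1)^2*(u^4 - 3*u^3 - 16*u^2 + 48*u) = u*(u + 1)^2*(u^3 - 3*u^2 - 16*u + 48) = u*(u - 4)*(u + 1)^2*(u^2 + u - 12) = u*(u - 4)*(u + 1)^2*(u + 4)*(u - 3)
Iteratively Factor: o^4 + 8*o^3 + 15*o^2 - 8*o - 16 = (o + 1)*(o^3 + 7*o^2 + 8*o - 16) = (o + 1)*(o + 4)*(o^2 + 3*o - 4) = (o + 1)*(o + 4)^2*(o - 1)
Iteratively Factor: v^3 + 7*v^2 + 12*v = (v + 3)*(v^2 + 4*v) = v*(v + 3)*(v + 4)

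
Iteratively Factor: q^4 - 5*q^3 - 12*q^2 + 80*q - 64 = (q - 4)*(q^3 - q^2 - 16*q + 16) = (q - 4)*(q + 4)*(q^2 - 5*q + 4) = (q - 4)^2*(q + 4)*(q - 1)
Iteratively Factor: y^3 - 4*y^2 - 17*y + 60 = (y - 3)*(y^2 - y - 20) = (y - 3)*(y + 4)*(y - 5)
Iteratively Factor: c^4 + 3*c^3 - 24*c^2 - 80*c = (c)*(c^3 + 3*c^2 - 24*c - 80) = c*(c - 5)*(c^2 + 8*c + 16) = c*(c - 5)*(c + 4)*(c + 4)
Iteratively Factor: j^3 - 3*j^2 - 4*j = (j + 1)*(j^2 - 4*j) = (j - 4)*(j + 1)*(j)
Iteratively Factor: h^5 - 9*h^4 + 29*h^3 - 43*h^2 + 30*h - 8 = (h - 4)*(h^4 - 5*h^3 + 9*h^2 - 7*h + 2) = (h - 4)*(h - 1)*(h^3 - 4*h^2 + 5*h - 2) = (h - 4)*(h - 1)^2*(h^2 - 3*h + 2) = (h - 4)*(h - 2)*(h - 1)^2*(h - 1)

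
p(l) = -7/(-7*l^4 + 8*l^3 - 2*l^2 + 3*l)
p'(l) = -7*(28*l^3 - 24*l^2 + 4*l - 3)/(-7*l^4 + 8*l^3 - 2*l^2 + 3*l)^2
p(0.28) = -8.58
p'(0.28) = 33.10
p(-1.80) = 0.05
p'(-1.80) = 0.10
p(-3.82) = 0.00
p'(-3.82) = 0.00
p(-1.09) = 0.27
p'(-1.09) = 0.75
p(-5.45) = 0.00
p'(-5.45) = 0.00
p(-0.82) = 0.62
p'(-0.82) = 2.05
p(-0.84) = 0.58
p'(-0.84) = 1.89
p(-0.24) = 7.22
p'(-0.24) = 42.71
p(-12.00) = 0.00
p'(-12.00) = 0.00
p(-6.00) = 0.00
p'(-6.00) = 0.00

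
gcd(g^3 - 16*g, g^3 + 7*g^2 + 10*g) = g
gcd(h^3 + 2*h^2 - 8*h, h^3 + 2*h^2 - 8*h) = h^3 + 2*h^2 - 8*h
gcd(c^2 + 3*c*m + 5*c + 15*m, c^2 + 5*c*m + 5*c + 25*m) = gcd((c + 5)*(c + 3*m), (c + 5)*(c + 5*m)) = c + 5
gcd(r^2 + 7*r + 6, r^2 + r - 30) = r + 6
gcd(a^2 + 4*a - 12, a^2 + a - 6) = a - 2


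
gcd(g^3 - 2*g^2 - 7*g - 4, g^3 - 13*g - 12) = g^2 - 3*g - 4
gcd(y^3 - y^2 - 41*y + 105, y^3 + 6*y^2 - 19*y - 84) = y + 7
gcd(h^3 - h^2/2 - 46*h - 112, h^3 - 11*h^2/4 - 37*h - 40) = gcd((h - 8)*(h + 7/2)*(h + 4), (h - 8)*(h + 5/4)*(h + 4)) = h^2 - 4*h - 32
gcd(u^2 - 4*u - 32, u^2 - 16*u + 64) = u - 8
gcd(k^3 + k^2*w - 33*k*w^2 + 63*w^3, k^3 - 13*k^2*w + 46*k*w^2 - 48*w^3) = -k + 3*w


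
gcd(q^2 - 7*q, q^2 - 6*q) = q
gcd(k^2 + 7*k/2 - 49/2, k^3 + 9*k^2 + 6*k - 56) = k + 7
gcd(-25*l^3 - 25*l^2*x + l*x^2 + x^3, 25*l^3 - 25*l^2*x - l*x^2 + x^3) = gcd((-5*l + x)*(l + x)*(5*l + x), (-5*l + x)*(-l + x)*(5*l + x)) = -25*l^2 + x^2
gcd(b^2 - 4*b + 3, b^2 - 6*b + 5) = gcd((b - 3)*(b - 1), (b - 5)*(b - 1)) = b - 1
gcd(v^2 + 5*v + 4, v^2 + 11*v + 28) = v + 4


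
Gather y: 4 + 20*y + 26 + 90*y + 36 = 110*y + 66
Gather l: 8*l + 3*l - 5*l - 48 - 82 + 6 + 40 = 6*l - 84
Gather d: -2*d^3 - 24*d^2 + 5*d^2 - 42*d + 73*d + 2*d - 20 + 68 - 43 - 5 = -2*d^3 - 19*d^2 + 33*d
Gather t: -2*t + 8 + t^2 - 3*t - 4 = t^2 - 5*t + 4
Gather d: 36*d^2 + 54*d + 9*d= 36*d^2 + 63*d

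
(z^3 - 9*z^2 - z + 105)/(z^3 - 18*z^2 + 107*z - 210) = (z + 3)/(z - 6)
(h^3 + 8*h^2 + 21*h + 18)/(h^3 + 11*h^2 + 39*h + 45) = (h + 2)/(h + 5)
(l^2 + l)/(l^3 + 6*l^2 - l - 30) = l*(l + 1)/(l^3 + 6*l^2 - l - 30)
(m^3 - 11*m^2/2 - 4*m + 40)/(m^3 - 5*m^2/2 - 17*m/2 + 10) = (m - 4)/(m - 1)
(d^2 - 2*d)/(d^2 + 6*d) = (d - 2)/(d + 6)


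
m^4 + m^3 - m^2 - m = m*(m - 1)*(m + 1)^2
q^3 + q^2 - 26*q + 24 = (q - 4)*(q - 1)*(q + 6)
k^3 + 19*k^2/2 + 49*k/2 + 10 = (k + 1/2)*(k + 4)*(k + 5)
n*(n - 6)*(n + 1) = n^3 - 5*n^2 - 6*n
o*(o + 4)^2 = o^3 + 8*o^2 + 16*o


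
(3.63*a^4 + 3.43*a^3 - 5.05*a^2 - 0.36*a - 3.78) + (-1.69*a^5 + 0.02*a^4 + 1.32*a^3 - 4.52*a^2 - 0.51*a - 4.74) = -1.69*a^5 + 3.65*a^4 + 4.75*a^3 - 9.57*a^2 - 0.87*a - 8.52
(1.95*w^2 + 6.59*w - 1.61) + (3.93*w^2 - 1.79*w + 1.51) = 5.88*w^2 + 4.8*w - 0.1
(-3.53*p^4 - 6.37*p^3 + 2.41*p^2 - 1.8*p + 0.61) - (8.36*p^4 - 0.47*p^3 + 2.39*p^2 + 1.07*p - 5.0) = -11.89*p^4 - 5.9*p^3 + 0.02*p^2 - 2.87*p + 5.61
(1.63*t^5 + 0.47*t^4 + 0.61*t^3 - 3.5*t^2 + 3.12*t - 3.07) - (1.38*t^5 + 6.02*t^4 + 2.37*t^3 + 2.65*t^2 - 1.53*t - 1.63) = 0.25*t^5 - 5.55*t^4 - 1.76*t^3 - 6.15*t^2 + 4.65*t - 1.44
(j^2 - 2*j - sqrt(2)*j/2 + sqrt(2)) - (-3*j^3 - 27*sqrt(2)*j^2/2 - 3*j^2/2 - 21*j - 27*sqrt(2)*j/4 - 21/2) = 3*j^3 + 5*j^2/2 + 27*sqrt(2)*j^2/2 + 25*sqrt(2)*j/4 + 19*j + sqrt(2) + 21/2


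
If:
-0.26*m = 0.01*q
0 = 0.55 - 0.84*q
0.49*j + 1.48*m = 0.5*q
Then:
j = 0.74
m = -0.03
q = 0.65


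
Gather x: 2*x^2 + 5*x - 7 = 2*x^2 + 5*x - 7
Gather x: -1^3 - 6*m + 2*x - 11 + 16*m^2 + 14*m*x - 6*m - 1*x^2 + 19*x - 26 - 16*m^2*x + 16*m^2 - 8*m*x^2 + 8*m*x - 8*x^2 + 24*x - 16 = 32*m^2 - 12*m + x^2*(-8*m - 9) + x*(-16*m^2 + 22*m + 45) - 54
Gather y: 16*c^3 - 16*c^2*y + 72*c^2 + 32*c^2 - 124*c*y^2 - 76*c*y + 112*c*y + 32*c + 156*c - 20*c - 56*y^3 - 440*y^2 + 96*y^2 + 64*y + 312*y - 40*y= 16*c^3 + 104*c^2 + 168*c - 56*y^3 + y^2*(-124*c - 344) + y*(-16*c^2 + 36*c + 336)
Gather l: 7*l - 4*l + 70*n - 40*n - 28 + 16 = 3*l + 30*n - 12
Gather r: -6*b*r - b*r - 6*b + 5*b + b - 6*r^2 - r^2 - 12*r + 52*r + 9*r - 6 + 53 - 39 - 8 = -7*r^2 + r*(49 - 7*b)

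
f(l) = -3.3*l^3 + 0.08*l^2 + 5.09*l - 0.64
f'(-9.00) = -798.25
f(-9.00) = 2365.73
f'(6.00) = -350.35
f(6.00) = -680.02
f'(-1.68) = -23.12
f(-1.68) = 6.68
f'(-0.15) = 4.84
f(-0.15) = -1.39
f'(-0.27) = 4.33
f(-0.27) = -1.94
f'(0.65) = 1.01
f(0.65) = 1.80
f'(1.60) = -20.00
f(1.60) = -5.81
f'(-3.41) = -110.57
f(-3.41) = 113.78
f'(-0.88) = -2.72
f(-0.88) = -2.81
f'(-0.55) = 2.01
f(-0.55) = -2.87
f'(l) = -9.9*l^2 + 0.16*l + 5.09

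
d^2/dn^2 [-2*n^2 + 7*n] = -4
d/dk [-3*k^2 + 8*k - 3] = 8 - 6*k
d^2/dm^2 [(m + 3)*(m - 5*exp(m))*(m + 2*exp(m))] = -3*m^2*exp(m) - 40*m*exp(2*m) - 21*m*exp(m) + 6*m - 160*exp(2*m) - 24*exp(m) + 6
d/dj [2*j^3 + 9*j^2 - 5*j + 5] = 6*j^2 + 18*j - 5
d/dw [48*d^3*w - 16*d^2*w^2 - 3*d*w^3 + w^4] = 48*d^3 - 32*d^2*w - 9*d*w^2 + 4*w^3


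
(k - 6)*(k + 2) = k^2 - 4*k - 12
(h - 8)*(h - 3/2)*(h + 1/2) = h^3 - 9*h^2 + 29*h/4 + 6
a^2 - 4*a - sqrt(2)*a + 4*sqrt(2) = (a - 4)*(a - sqrt(2))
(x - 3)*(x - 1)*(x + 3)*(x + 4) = x^4 + 3*x^3 - 13*x^2 - 27*x + 36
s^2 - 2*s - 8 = (s - 4)*(s + 2)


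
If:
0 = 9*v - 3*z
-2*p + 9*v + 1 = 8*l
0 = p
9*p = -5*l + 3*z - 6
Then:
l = 7/3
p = 0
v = 53/27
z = 53/9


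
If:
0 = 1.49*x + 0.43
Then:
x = -0.29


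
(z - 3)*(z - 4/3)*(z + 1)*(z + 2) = z^4 - 4*z^3/3 - 7*z^2 + 10*z/3 + 8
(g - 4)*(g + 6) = g^2 + 2*g - 24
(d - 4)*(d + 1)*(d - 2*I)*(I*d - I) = I*d^4 + 2*d^3 - 4*I*d^3 - 8*d^2 - I*d^2 - 2*d + 4*I*d + 8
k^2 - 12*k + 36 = (k - 6)^2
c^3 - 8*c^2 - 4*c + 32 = (c - 8)*(c - 2)*(c + 2)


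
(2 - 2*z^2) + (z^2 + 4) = 6 - z^2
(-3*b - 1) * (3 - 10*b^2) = 30*b^3 + 10*b^2 - 9*b - 3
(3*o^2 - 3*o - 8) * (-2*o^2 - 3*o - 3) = -6*o^4 - 3*o^3 + 16*o^2 + 33*o + 24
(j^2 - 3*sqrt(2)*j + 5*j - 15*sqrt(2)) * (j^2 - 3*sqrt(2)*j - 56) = j^4 - 6*sqrt(2)*j^3 + 5*j^3 - 30*sqrt(2)*j^2 - 38*j^2 - 190*j + 168*sqrt(2)*j + 840*sqrt(2)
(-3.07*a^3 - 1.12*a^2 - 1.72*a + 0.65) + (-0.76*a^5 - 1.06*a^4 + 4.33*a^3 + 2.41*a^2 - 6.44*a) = -0.76*a^5 - 1.06*a^4 + 1.26*a^3 + 1.29*a^2 - 8.16*a + 0.65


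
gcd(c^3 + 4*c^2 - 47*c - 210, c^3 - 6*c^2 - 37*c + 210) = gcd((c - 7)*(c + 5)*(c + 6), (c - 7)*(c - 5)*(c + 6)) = c^2 - c - 42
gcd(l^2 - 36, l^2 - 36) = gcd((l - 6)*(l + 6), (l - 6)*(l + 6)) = l^2 - 36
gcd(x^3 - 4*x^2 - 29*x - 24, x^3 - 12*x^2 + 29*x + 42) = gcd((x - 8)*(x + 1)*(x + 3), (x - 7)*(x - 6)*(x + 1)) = x + 1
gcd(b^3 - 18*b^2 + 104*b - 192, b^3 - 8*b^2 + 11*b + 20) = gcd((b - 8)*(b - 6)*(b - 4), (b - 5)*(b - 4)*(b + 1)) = b - 4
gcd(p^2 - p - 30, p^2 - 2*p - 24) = p - 6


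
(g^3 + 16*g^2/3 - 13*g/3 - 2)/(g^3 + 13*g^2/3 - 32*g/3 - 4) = (g - 1)/(g - 2)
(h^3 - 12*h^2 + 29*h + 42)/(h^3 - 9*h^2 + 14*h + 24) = (h - 7)/(h - 4)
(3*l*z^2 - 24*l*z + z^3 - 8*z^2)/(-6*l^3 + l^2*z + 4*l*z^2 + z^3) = z*(z - 8)/(-2*l^2 + l*z + z^2)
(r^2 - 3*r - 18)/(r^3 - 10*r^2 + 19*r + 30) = (r + 3)/(r^2 - 4*r - 5)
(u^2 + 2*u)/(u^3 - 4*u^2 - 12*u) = 1/(u - 6)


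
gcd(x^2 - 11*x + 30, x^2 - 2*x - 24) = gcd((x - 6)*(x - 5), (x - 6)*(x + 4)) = x - 6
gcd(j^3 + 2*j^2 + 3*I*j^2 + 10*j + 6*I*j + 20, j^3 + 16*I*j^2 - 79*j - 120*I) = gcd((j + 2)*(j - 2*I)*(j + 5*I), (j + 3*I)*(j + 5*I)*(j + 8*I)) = j + 5*I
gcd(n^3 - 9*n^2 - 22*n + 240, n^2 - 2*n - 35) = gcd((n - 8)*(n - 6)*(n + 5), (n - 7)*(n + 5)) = n + 5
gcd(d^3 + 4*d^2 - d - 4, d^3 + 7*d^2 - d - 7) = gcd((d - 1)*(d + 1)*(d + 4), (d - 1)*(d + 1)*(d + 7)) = d^2 - 1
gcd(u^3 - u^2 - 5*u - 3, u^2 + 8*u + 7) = u + 1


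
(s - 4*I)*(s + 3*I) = s^2 - I*s + 12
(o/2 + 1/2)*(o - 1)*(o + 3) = o^3/2 + 3*o^2/2 - o/2 - 3/2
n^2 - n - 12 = (n - 4)*(n + 3)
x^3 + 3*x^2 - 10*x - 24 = (x - 3)*(x + 2)*(x + 4)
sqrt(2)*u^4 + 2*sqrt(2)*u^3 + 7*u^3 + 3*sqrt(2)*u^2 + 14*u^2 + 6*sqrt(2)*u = u*(u + 2)*(u + 3*sqrt(2))*(sqrt(2)*u + 1)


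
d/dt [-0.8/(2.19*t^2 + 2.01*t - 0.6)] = (3.504*t + 1.608)/(2.19*t^2 + 2.01*t - 0.6)^2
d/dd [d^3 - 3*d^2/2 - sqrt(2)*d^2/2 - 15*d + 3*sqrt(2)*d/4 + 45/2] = 3*d^2 - 3*d - sqrt(2)*d - 15 + 3*sqrt(2)/4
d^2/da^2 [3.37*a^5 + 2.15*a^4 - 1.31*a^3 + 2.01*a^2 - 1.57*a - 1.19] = 67.4*a^3 + 25.8*a^2 - 7.86*a + 4.02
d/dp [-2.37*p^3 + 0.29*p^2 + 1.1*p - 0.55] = -7.11*p^2 + 0.58*p + 1.1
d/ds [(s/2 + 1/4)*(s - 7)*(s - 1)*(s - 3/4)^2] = 5*s^4/2 - 18*s^3 + 711*s^2/32 - 167*s/32 - 57/32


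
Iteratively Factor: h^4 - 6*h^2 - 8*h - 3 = (h + 1)*(h^3 - h^2 - 5*h - 3) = (h + 1)^2*(h^2 - 2*h - 3) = (h - 3)*(h + 1)^2*(h + 1)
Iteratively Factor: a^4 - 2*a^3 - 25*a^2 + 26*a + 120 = (a + 2)*(a^3 - 4*a^2 - 17*a + 60) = (a - 3)*(a + 2)*(a^2 - a - 20) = (a - 5)*(a - 3)*(a + 2)*(a + 4)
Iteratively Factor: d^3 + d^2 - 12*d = (d + 4)*(d^2 - 3*d) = d*(d + 4)*(d - 3)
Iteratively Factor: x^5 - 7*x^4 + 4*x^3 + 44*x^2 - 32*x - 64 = (x - 4)*(x^4 - 3*x^3 - 8*x^2 + 12*x + 16) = (x - 4)*(x - 2)*(x^3 - x^2 - 10*x - 8) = (x - 4)*(x - 2)*(x + 1)*(x^2 - 2*x - 8) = (x - 4)^2*(x - 2)*(x + 1)*(x + 2)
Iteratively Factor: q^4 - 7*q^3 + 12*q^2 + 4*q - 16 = (q + 1)*(q^3 - 8*q^2 + 20*q - 16) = (q - 2)*(q + 1)*(q^2 - 6*q + 8) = (q - 2)^2*(q + 1)*(q - 4)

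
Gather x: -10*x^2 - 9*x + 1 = -10*x^2 - 9*x + 1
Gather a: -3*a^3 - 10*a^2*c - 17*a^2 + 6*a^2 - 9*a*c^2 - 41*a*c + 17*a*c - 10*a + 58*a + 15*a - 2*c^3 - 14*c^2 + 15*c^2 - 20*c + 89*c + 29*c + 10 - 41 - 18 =-3*a^3 + a^2*(-10*c - 11) + a*(-9*c^2 - 24*c + 63) - 2*c^3 + c^2 + 98*c - 49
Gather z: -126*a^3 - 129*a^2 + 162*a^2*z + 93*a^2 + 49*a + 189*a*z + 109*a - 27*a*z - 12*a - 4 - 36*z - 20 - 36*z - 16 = -126*a^3 - 36*a^2 + 146*a + z*(162*a^2 + 162*a - 72) - 40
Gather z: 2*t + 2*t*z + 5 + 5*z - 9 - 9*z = 2*t + z*(2*t - 4) - 4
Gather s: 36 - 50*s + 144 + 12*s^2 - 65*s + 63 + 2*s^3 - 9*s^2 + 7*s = 2*s^3 + 3*s^2 - 108*s + 243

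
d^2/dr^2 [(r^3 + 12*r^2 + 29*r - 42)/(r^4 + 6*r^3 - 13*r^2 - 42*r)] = 2*(r^6 + 15*r^5 - 33*r^4 + 77*r^3 + 90*r^2 - 108*r - 216)/(r^3*(r^6 - 3*r^5 - 15*r^4 + 35*r^3 + 90*r^2 - 108*r - 216))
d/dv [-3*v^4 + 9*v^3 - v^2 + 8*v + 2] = -12*v^3 + 27*v^2 - 2*v + 8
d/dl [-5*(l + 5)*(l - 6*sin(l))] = -5*l + 5*(l + 5)*(6*cos(l) - 1) + 30*sin(l)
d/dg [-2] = 0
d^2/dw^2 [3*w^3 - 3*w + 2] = 18*w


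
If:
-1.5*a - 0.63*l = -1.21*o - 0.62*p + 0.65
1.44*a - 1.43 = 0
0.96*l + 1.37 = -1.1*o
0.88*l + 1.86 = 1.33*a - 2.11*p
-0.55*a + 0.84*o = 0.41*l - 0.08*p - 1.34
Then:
No Solution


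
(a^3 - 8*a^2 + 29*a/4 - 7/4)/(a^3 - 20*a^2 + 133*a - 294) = (a^2 - a + 1/4)/(a^2 - 13*a + 42)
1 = 1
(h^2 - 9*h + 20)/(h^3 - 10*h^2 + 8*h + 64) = (h - 5)/(h^2 - 6*h - 16)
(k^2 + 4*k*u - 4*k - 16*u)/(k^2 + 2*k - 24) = (k + 4*u)/(k + 6)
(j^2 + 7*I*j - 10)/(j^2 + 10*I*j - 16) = (j + 5*I)/(j + 8*I)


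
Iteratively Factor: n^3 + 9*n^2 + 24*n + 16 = (n + 4)*(n^2 + 5*n + 4) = (n + 1)*(n + 4)*(n + 4)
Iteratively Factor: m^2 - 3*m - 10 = (m - 5)*(m + 2)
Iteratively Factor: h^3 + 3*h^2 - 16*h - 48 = (h - 4)*(h^2 + 7*h + 12) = (h - 4)*(h + 3)*(h + 4)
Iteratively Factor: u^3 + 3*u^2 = (u)*(u^2 + 3*u) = u*(u + 3)*(u)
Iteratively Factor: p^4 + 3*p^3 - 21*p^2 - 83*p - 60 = (p - 5)*(p^3 + 8*p^2 + 19*p + 12) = (p - 5)*(p + 1)*(p^2 + 7*p + 12) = (p - 5)*(p + 1)*(p + 4)*(p + 3)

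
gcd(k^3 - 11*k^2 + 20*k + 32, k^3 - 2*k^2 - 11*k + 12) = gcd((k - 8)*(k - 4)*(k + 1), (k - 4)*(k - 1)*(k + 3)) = k - 4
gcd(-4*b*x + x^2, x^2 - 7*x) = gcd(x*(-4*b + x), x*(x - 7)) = x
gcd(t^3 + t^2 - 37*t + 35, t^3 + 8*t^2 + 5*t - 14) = t^2 + 6*t - 7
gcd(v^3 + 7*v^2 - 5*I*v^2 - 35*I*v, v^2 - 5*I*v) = v^2 - 5*I*v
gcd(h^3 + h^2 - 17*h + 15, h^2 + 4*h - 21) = h - 3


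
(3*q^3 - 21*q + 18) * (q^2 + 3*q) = 3*q^5 + 9*q^4 - 21*q^3 - 45*q^2 + 54*q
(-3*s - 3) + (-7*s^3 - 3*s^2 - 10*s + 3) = -7*s^3 - 3*s^2 - 13*s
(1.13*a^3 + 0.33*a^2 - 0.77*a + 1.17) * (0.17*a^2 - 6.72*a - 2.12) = 0.1921*a^5 - 7.5375*a^4 - 4.7441*a^3 + 4.6737*a^2 - 6.23*a - 2.4804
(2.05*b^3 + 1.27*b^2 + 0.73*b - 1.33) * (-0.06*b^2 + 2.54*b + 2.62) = -0.123*b^5 + 5.1308*b^4 + 8.553*b^3 + 5.2614*b^2 - 1.4656*b - 3.4846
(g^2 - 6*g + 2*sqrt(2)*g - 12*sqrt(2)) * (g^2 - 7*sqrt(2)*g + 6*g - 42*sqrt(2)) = g^4 - 5*sqrt(2)*g^3 - 64*g^2 + 180*sqrt(2)*g + 1008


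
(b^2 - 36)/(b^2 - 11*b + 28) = (b^2 - 36)/(b^2 - 11*b + 28)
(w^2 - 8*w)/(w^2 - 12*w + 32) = w/(w - 4)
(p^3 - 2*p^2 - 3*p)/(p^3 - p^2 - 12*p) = (-p^2 + 2*p + 3)/(-p^2 + p + 12)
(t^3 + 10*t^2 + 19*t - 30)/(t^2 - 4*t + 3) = (t^2 + 11*t + 30)/(t - 3)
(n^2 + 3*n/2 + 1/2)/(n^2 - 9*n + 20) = (2*n^2 + 3*n + 1)/(2*(n^2 - 9*n + 20))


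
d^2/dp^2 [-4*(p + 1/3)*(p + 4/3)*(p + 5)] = -24*p - 160/3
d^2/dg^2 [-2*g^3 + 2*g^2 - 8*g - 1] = 4 - 12*g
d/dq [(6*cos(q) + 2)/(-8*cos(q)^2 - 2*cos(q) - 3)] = 2*(-24*cos(q)^2 - 16*cos(q) + 7)*sin(q)/(-8*sin(q)^2 + 2*cos(q) + 11)^2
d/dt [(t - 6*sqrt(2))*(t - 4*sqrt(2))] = 2*t - 10*sqrt(2)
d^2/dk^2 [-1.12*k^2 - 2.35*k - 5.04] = -2.24000000000000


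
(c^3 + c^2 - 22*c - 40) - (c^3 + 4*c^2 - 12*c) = -3*c^2 - 10*c - 40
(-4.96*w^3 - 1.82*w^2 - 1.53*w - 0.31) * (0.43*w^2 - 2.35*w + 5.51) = -2.1328*w^5 + 10.8734*w^4 - 23.7105*w^3 - 6.566*w^2 - 7.7018*w - 1.7081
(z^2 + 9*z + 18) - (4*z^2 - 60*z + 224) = -3*z^2 + 69*z - 206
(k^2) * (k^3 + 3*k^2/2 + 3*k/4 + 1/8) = k^5 + 3*k^4/2 + 3*k^3/4 + k^2/8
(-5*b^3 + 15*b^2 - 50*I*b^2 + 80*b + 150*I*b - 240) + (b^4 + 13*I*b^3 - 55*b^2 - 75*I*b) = b^4 - 5*b^3 + 13*I*b^3 - 40*b^2 - 50*I*b^2 + 80*b + 75*I*b - 240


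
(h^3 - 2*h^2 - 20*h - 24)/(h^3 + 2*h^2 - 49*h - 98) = (h^2 - 4*h - 12)/(h^2 - 49)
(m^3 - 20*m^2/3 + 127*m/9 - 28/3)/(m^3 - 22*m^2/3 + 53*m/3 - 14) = (m - 4/3)/(m - 2)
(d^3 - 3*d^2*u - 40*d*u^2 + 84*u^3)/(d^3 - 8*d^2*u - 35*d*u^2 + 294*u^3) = (-d + 2*u)/(-d + 7*u)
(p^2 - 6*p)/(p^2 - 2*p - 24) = p/(p + 4)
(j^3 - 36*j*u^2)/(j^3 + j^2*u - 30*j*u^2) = (-j + 6*u)/(-j + 5*u)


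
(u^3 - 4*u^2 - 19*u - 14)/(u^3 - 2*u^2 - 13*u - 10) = (u - 7)/(u - 5)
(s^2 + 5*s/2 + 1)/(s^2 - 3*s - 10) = (s + 1/2)/(s - 5)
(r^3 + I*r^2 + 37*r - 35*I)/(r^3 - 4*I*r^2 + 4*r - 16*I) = (r^3 + I*r^2 + 37*r - 35*I)/(r^3 - 4*I*r^2 + 4*r - 16*I)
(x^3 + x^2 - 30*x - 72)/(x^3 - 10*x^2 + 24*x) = (x^2 + 7*x + 12)/(x*(x - 4))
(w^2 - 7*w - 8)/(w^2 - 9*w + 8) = (w + 1)/(w - 1)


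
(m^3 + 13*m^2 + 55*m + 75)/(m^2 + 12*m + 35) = (m^2 + 8*m + 15)/(m + 7)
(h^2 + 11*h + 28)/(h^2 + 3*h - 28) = (h + 4)/(h - 4)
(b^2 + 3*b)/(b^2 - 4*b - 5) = b*(b + 3)/(b^2 - 4*b - 5)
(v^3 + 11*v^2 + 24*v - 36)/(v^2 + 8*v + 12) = (v^2 + 5*v - 6)/(v + 2)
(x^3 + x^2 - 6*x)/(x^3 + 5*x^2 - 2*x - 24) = x/(x + 4)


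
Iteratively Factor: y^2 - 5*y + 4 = (y - 1)*(y - 4)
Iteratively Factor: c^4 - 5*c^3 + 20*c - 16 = (c + 2)*(c^3 - 7*c^2 + 14*c - 8) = (c - 1)*(c + 2)*(c^2 - 6*c + 8) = (c - 2)*(c - 1)*(c + 2)*(c - 4)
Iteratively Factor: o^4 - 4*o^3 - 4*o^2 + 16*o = (o + 2)*(o^3 - 6*o^2 + 8*o) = o*(o + 2)*(o^2 - 6*o + 8) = o*(o - 4)*(o + 2)*(o - 2)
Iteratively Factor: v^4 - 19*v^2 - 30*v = (v + 3)*(v^3 - 3*v^2 - 10*v) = (v + 2)*(v + 3)*(v^2 - 5*v) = (v - 5)*(v + 2)*(v + 3)*(v)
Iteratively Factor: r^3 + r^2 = (r)*(r^2 + r) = r^2*(r + 1)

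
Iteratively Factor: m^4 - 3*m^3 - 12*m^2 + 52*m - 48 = (m - 2)*(m^3 - m^2 - 14*m + 24) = (m - 2)*(m + 4)*(m^2 - 5*m + 6) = (m - 2)^2*(m + 4)*(m - 3)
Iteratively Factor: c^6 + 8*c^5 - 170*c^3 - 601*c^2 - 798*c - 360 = (c + 3)*(c^5 + 5*c^4 - 15*c^3 - 125*c^2 - 226*c - 120) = (c - 5)*(c + 3)*(c^4 + 10*c^3 + 35*c^2 + 50*c + 24) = (c - 5)*(c + 1)*(c + 3)*(c^3 + 9*c^2 + 26*c + 24) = (c - 5)*(c + 1)*(c + 3)*(c + 4)*(c^2 + 5*c + 6) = (c - 5)*(c + 1)*(c + 3)^2*(c + 4)*(c + 2)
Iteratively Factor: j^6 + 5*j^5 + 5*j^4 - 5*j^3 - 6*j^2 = (j)*(j^5 + 5*j^4 + 5*j^3 - 5*j^2 - 6*j) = j*(j + 1)*(j^4 + 4*j^3 + j^2 - 6*j) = j^2*(j + 1)*(j^3 + 4*j^2 + j - 6) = j^2*(j + 1)*(j + 3)*(j^2 + j - 2) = j^2*(j + 1)*(j + 2)*(j + 3)*(j - 1)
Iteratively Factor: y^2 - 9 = (y + 3)*(y - 3)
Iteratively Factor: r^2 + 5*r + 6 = (r + 3)*(r + 2)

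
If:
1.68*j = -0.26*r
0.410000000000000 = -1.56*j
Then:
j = -0.26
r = 1.70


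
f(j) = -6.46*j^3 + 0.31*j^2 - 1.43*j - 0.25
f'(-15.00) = -4371.23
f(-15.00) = 21893.45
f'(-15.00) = -4371.23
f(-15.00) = 21893.45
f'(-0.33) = -3.75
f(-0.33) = 0.49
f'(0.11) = -1.60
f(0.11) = -0.41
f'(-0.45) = -5.63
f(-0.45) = 1.04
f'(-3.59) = -253.43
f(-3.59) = 307.77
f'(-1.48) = -44.80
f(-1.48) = 23.49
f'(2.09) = -84.79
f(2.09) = -60.86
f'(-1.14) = -27.32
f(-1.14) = 11.35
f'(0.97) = -19.06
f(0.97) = -7.24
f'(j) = -19.38*j^2 + 0.62*j - 1.43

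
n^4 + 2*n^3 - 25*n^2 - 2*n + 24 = (n - 4)*(n - 1)*(n + 1)*(n + 6)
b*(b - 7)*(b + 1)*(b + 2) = b^4 - 4*b^3 - 19*b^2 - 14*b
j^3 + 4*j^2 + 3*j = j*(j + 1)*(j + 3)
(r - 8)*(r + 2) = r^2 - 6*r - 16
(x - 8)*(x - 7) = x^2 - 15*x + 56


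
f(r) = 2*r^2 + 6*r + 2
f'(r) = 4*r + 6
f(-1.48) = -2.50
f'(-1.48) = 0.08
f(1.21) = 12.19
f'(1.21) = 10.84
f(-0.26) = 0.58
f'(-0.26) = 4.96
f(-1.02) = -2.04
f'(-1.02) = 1.92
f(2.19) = 24.73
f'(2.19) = 14.76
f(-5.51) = 29.66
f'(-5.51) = -16.04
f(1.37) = 13.97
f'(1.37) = 11.48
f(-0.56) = -0.73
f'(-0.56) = 3.76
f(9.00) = 218.00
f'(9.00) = 42.00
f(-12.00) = 218.00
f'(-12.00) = -42.00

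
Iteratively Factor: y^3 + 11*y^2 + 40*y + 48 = (y + 4)*(y^2 + 7*y + 12) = (y + 4)^2*(y + 3)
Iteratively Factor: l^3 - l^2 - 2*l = (l - 2)*(l^2 + l) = (l - 2)*(l + 1)*(l)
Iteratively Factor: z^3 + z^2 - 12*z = (z - 3)*(z^2 + 4*z) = (z - 3)*(z + 4)*(z)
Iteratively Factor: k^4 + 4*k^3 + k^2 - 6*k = (k + 2)*(k^3 + 2*k^2 - 3*k) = (k + 2)*(k + 3)*(k^2 - k) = k*(k + 2)*(k + 3)*(k - 1)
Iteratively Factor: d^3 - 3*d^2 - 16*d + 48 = (d - 3)*(d^2 - 16) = (d - 3)*(d + 4)*(d - 4)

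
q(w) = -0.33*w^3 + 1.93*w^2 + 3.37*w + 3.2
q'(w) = -0.99*w^2 + 3.86*w + 3.37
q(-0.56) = 1.98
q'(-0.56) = 0.90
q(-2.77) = 15.69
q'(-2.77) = -14.92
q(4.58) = 27.42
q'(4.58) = 0.28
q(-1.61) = 4.15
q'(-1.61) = -5.41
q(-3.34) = 25.77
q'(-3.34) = -20.57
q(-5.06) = 78.32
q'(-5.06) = -41.51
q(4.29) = 27.12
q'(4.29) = 1.71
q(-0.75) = 1.90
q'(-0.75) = -0.08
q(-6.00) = 123.74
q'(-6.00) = -55.43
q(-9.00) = 369.77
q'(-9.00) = -111.56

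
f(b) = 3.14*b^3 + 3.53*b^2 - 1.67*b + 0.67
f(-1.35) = 1.63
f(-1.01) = 2.72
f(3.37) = 155.31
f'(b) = 9.42*b^2 + 7.06*b - 1.67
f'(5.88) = 365.53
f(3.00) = 112.21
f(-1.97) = -6.35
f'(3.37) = 129.10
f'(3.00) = 104.29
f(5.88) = 751.25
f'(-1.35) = 5.97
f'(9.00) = 824.89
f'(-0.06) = -2.06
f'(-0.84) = -0.95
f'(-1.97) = 20.98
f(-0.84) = 2.70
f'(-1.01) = 0.81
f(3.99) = 249.66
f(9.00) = 2560.63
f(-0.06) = 0.78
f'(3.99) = 176.47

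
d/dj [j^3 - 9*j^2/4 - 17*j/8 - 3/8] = 3*j^2 - 9*j/2 - 17/8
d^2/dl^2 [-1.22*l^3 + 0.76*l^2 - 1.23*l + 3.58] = 1.52 - 7.32*l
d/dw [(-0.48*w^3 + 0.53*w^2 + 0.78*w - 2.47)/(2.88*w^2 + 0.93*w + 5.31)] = (-1.3824*w^4 - 0.8928*w^3 - 9.3999*w^2 + 19.8558*w + 6.4389)/(8.2944*w^4 + 5.3568*w^3 + 31.4505*w^2 + 9.8766*w + 28.1961)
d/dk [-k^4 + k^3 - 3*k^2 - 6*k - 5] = -4*k^3 + 3*k^2 - 6*k - 6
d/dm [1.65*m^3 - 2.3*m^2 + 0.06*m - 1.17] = 4.95*m^2 - 4.6*m + 0.06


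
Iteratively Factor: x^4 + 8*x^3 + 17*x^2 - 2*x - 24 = (x + 2)*(x^3 + 6*x^2 + 5*x - 12) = (x - 1)*(x + 2)*(x^2 + 7*x + 12) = (x - 1)*(x + 2)*(x + 3)*(x + 4)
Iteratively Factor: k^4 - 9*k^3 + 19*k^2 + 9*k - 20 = (k - 1)*(k^3 - 8*k^2 + 11*k + 20) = (k - 1)*(k + 1)*(k^2 - 9*k + 20) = (k - 4)*(k - 1)*(k + 1)*(k - 5)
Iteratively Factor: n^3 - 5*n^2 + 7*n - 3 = (n - 1)*(n^2 - 4*n + 3) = (n - 3)*(n - 1)*(n - 1)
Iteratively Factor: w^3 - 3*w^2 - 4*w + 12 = (w + 2)*(w^2 - 5*w + 6) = (w - 2)*(w + 2)*(w - 3)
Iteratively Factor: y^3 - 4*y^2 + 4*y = (y)*(y^2 - 4*y + 4) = y*(y - 2)*(y - 2)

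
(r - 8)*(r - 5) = r^2 - 13*r + 40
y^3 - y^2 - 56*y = y*(y - 8)*(y + 7)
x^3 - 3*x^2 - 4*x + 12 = (x - 3)*(x - 2)*(x + 2)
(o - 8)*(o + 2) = o^2 - 6*o - 16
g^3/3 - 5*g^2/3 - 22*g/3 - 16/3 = (g/3 + 1/3)*(g - 8)*(g + 2)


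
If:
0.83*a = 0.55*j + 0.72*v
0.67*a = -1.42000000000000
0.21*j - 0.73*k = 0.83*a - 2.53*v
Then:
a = -2.12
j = -1.30909090909091*v - 3.19837177747626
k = 3.08916562889166*v + 1.48965260868757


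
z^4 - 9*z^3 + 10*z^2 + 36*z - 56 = (z - 7)*(z - 2)^2*(z + 2)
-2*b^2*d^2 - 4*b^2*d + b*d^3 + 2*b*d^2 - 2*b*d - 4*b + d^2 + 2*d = (-2*b + d)*(d + 2)*(b*d + 1)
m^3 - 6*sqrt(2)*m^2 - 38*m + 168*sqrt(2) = (m - 7*sqrt(2))*(m - 3*sqrt(2))*(m + 4*sqrt(2))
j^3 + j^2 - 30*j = j*(j - 5)*(j + 6)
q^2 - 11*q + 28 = (q - 7)*(q - 4)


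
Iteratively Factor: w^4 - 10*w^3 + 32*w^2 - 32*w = (w - 4)*(w^3 - 6*w^2 + 8*w) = (w - 4)^2*(w^2 - 2*w) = w*(w - 4)^2*(w - 2)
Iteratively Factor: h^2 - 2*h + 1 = (h - 1)*(h - 1)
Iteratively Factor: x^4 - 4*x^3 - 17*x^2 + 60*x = (x + 4)*(x^3 - 8*x^2 + 15*x) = (x - 5)*(x + 4)*(x^2 - 3*x) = (x - 5)*(x - 3)*(x + 4)*(x)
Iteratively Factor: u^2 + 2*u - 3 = (u - 1)*(u + 3)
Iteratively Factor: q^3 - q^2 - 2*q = (q + 1)*(q^2 - 2*q) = q*(q + 1)*(q - 2)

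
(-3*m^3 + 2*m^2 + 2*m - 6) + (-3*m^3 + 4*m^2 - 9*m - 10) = -6*m^3 + 6*m^2 - 7*m - 16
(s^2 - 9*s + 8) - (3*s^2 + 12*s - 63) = -2*s^2 - 21*s + 71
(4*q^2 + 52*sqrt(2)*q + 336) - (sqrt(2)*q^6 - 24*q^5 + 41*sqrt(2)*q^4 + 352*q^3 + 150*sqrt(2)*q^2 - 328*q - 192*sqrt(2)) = -sqrt(2)*q^6 + 24*q^5 - 41*sqrt(2)*q^4 - 352*q^3 - 150*sqrt(2)*q^2 + 4*q^2 + 52*sqrt(2)*q + 328*q + 192*sqrt(2) + 336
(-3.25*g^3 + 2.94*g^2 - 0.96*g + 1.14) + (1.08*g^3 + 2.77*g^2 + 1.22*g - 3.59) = -2.17*g^3 + 5.71*g^2 + 0.26*g - 2.45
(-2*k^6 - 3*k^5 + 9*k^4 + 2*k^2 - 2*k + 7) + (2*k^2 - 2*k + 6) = -2*k^6 - 3*k^5 + 9*k^4 + 4*k^2 - 4*k + 13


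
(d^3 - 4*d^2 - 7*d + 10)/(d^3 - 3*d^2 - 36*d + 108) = (d^3 - 4*d^2 - 7*d + 10)/(d^3 - 3*d^2 - 36*d + 108)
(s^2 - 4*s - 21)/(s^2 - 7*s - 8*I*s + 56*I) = (s + 3)/(s - 8*I)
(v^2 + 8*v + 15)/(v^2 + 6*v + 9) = (v + 5)/(v + 3)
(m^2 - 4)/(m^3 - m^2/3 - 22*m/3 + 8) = 3*(m + 2)/(3*m^2 + 5*m - 12)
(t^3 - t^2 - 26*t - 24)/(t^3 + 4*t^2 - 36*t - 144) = (t + 1)/(t + 6)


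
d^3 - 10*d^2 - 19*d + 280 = (d - 8)*(d - 7)*(d + 5)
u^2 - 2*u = u*(u - 2)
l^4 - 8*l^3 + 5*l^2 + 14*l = l*(l - 7)*(l - 2)*(l + 1)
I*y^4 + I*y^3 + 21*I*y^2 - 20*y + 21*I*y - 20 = (y - 5*I)*(y + I)*(y + 4*I)*(I*y + I)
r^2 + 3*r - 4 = (r - 1)*(r + 4)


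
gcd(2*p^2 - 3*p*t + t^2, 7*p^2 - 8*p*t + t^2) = p - t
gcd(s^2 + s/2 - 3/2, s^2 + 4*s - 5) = s - 1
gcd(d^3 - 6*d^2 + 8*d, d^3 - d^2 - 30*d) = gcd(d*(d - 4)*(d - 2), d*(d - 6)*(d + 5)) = d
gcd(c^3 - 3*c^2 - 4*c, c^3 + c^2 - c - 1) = c + 1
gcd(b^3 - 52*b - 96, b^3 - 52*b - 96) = b^3 - 52*b - 96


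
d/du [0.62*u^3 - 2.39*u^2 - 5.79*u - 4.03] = 1.86*u^2 - 4.78*u - 5.79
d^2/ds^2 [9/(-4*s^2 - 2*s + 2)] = 9*(4*s^2 + 2*s - (4*s + 1)^2 - 2)/(2*s^2 + s - 1)^3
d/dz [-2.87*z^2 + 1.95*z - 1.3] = 1.95 - 5.74*z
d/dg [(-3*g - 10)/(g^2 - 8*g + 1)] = (3*g^2 + 20*g - 83)/(g^4 - 16*g^3 + 66*g^2 - 16*g + 1)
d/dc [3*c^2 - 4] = 6*c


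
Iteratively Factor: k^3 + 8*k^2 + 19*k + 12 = (k + 4)*(k^2 + 4*k + 3) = (k + 1)*(k + 4)*(k + 3)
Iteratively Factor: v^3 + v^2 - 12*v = (v - 3)*(v^2 + 4*v) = (v - 3)*(v + 4)*(v)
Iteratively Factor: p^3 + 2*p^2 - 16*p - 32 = (p - 4)*(p^2 + 6*p + 8) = (p - 4)*(p + 2)*(p + 4)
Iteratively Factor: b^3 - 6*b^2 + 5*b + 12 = (b + 1)*(b^2 - 7*b + 12) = (b - 4)*(b + 1)*(b - 3)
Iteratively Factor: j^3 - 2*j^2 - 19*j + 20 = (j + 4)*(j^2 - 6*j + 5) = (j - 1)*(j + 4)*(j - 5)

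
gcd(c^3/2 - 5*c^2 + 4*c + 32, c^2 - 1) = 1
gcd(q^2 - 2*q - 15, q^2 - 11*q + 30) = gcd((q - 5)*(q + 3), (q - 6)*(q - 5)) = q - 5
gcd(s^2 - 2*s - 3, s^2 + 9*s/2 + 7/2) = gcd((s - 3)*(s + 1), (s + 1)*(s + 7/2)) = s + 1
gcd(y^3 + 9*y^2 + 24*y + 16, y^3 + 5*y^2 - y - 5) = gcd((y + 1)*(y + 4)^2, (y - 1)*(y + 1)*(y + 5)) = y + 1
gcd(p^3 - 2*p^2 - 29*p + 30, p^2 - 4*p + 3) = p - 1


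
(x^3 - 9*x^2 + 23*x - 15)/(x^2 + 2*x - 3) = (x^2 - 8*x + 15)/(x + 3)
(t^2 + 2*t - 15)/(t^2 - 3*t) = (t + 5)/t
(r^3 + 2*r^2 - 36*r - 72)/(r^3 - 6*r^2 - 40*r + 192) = (r^2 - 4*r - 12)/(r^2 - 12*r + 32)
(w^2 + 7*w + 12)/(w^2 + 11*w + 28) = (w + 3)/(w + 7)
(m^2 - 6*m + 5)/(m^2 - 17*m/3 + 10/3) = 3*(m - 1)/(3*m - 2)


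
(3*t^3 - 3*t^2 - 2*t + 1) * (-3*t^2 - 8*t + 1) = -9*t^5 - 15*t^4 + 33*t^3 + 10*t^2 - 10*t + 1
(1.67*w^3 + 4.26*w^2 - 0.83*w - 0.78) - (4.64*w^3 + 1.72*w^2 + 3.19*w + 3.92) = -2.97*w^3 + 2.54*w^2 - 4.02*w - 4.7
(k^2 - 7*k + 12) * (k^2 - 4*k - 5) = k^4 - 11*k^3 + 35*k^2 - 13*k - 60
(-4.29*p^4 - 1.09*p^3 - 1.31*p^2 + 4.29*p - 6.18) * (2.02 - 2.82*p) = 12.0978*p^5 - 5.592*p^4 + 1.4924*p^3 - 14.744*p^2 + 26.0934*p - 12.4836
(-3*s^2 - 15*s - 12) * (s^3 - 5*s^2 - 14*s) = -3*s^5 + 105*s^3 + 270*s^2 + 168*s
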